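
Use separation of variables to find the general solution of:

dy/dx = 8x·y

Separating variables and integrating:
ln|y| = 4x^2 + C

General solution: y = Ce^(4x^2)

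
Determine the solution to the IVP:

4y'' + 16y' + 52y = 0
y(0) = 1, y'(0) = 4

General solution: y = e^(-2x)(C₁cos(3x) + C₂sin(3x))
Complex roots r = -2 ± 3i
Applying ICs: C₁ = 1, C₂ = 2
Particular solution: y = e^(-2x)(cos(3x) + 2sin(3x))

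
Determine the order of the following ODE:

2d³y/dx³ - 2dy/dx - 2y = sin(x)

The order is 3 (highest derivative is of order 3).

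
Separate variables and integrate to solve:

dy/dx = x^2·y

Separating variables and integrating:
ln|y| = x^3/3 + C

General solution: y = Ce^(x^3/3)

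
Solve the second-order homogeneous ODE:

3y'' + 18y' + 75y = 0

Characteristic equation: 3r² + 18r + 75 = 0
Divide by 3: r² + 6r + 25 = 0
Roots: r = -3 ± 4i (complex conjugates)
General solution: y = e^(-3x)(C₁cos(4x) + C₂sin(4x))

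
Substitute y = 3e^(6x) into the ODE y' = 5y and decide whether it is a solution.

Verification:
y = 3e^(6x)
y' = 18e^(6x)
But 5y = 15e^(6x)
y' ≠ 5y — the derivative does not match

No, it is not a solution.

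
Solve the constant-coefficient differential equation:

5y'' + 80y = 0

Characteristic equation: 5r² + 80 = 0
Divide by 5: r² + 16 = 0
Roots: r = ±4i (complex conjugates)
General solution: y = C₁cos(4x) + C₂sin(4x)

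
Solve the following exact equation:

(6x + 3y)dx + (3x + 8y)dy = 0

Verify exactness: ∂M/∂y = ∂N/∂x ✓
Find F(x,y) such that ∂F/∂x = M, ∂F/∂y = N
Solution: 3x² + 3xy + 4y² = C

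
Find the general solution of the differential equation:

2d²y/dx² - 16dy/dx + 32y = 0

Characteristic equation: 2r² - 16r + 32 = 0
Divide by 2: r² - 8r + 16 = 0
Factored: (r - 4)² = 0
Repeated root: r = 4
General solution: y = (C₁ + C₂x)e^(4x)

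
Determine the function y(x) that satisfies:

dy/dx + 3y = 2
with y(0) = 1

General solution: y = 2/3 + Ce^(-3x)
Applying y(0) = 1: C = 1 - 2/3 = 1/3
Particular solution: y = 2/3 + (1/3)e^(-3x)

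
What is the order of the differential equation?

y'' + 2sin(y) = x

The order is 2 (highest derivative is of order 2).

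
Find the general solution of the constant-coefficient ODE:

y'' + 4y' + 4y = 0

Characteristic equation: r² + 4r + 4 = 0
Factored: (r + 2)² = 0
Repeated root: r = -2
General solution: y = (C₁ + C₂x)e^(-2x)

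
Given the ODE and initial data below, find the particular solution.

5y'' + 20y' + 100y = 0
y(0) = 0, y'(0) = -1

General solution: y = e^(-2x)(C₁cos(4x) + C₂sin(4x))
Complex roots r = -2 ± 4i
Applying ICs: C₁ = 0, C₂ = -1/4
Particular solution: y = e^(-2x)(-(1/4)sin(4x))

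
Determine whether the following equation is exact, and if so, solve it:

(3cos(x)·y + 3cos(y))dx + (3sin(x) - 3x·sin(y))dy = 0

Verify exactness: ∂M/∂y = ∂N/∂x ✓
Find F(x,y) such that ∂F/∂x = M, ∂F/∂y = N
Solution: 3sin(x)·y + 3x·cos(y) = C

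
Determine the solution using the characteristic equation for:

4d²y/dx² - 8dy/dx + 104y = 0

Characteristic equation: 4r² - 8r + 104 = 0
Divide by 4: r² - 2r + 26 = 0
Roots: r = 1 ± 5i (complex conjugates)
General solution: y = e^x(C₁cos(5x) + C₂sin(5x))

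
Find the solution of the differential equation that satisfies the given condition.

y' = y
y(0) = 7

General solution: y = Ce^x
Applying IC y(0) = 7:
Particular solution: y = 7e^x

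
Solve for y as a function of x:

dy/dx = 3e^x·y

Separating variables and integrating:
ln|y| = 3e^x + C

General solution: y = Ce^(3e^x)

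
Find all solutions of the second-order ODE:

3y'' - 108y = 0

Characteristic equation: 3r² - 108 = 0
Divide by 3: r² - 36 = 0
Roots: r = 6, -6 (distinct real)
General solution: y = C₁e^(6x) + C₂e^(-6x)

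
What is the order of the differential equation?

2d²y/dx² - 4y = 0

The order is 2 (highest derivative is of order 2).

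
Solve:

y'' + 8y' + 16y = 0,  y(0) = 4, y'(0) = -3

General solution: y = (C₁ + C₂x)e^(-4x)
Repeated root r = -4
Applying ICs: C₁ = 4, C₂ = 13
Particular solution: y = (4 + 13x)e^(-4x)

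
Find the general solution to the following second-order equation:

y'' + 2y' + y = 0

Characteristic equation: r² + 2r + 1 = 0
Factored: (r + 1)² = 0
Repeated root: r = -1
General solution: y = (C₁ + C₂x)e^(-x)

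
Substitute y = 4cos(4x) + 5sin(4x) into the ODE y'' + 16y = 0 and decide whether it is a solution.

Verification:
y'' = -64cos(4x) - 80sin(4x)
y'' + 16y = 0 ✓

Yes, it is a solution.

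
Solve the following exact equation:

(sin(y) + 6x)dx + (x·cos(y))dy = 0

Verify exactness: ∂M/∂y = ∂N/∂x ✓
Find F(x,y) such that ∂F/∂x = M, ∂F/∂y = N
Solution: x·sin(y) + 3x² = C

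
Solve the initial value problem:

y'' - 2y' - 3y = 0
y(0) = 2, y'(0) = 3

General solution: y = C₁e^(3x) + C₂e^(-x)
Applying ICs: C₁ = 5/4, C₂ = 3/4
Particular solution: y = (5/4)e^(3x) + (3/4)e^(-x)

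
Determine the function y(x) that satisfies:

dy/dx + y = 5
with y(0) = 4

General solution: y = 5 + Ce^(-x)
Applying y(0) = 4: C = 4 - 5 = -1
Particular solution: y = 5 - e^(-x)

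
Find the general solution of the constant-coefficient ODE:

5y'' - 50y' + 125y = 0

Characteristic equation: 5r² - 50r + 125 = 0
Divide by 5: r² - 10r + 25 = 0
Factored: (r - 5)² = 0
Repeated root: r = 5
General solution: y = (C₁ + C₂x)e^(5x)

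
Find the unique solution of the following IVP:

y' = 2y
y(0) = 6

General solution: y = Ce^(2x)
Applying IC y(0) = 6:
Particular solution: y = 6e^(2x)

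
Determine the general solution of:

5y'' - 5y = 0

Characteristic equation: 5r² - 5 = 0
Divide by 5: r² - 1 = 0
Roots: r = 1, -1 (distinct real)
General solution: y = C₁e^x + C₂e^(-x)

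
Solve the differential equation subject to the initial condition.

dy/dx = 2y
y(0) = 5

General solution: y = Ce^(2x)
Applying IC y(0) = 5:
Particular solution: y = 5e^(2x)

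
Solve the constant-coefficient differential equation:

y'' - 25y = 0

Characteristic equation: r² - 25 = 0
Roots: r = 5, -5 (distinct real)
General solution: y = C₁e^(5x) + C₂e^(-5x)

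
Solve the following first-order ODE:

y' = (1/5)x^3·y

Separating variables and integrating:
ln|y| = x^4/20 + C

General solution: y = Ce^(x^4/20)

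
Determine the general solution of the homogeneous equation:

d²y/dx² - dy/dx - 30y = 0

Characteristic equation: r² - r - 30 = 0
Roots: r = 6, -5 (distinct real)
General solution: y = C₁e^(6x) + C₂e^(-5x)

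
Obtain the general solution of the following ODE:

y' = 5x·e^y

Separating variables and integrating:
-e^(-y) = 5x²/2 + C

General solution: y = -ln(C - 5x²/2)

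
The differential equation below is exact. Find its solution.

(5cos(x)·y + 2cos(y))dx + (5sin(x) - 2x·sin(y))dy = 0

Verify exactness: ∂M/∂y = ∂N/∂x ✓
Find F(x,y) such that ∂F/∂x = M, ∂F/∂y = N
Solution: 5sin(x)·y + 2x·cos(y) = C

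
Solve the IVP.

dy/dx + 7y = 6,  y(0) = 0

General solution: y = 6/7 + Ce^(-7x)
Applying y(0) = 0: C = 0 - 6/7 = -6/7
Particular solution: y = 6/7 - (6/7)e^(-7x)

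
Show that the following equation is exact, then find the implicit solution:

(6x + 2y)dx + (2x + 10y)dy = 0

Verify exactness: ∂M/∂y = ∂N/∂x ✓
Find F(x,y) such that ∂F/∂x = M, ∂F/∂y = N
Solution: 3x² + 2xy + 5y² = C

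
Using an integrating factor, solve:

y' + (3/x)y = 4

Using integrating factor method:

General solution: y = x + Cx^(-3)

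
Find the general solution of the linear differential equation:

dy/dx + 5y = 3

Using integrating factor method:

General solution: y = 3/5 + Ce^(-5x)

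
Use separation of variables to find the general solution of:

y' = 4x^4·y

Separating variables and integrating:
ln|y| = 4x^5/5 + C

General solution: y = Ce^(4x^5/5)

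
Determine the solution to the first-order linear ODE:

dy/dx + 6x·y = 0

Using integrating factor method:

General solution: y = Ce^(-3x^2)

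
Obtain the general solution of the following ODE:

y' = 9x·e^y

Separating variables and integrating:
-e^(-y) = 9x²/2 + C

General solution: y = -ln(C - 9x²/2)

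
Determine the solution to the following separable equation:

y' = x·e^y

Separating variables and integrating:
-e^(-y) = x²/2 + C

General solution: y = -ln(C - x²/2)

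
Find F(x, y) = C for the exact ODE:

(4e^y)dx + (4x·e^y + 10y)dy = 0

Verify exactness: ∂M/∂y = ∂N/∂x ✓
Find F(x,y) such that ∂F/∂x = M, ∂F/∂y = N
Solution: 4x·e^y + 5y² = C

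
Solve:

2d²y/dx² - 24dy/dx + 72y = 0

Characteristic equation: 2r² - 24r + 72 = 0
Divide by 2: r² - 12r + 36 = 0
Factored: (r - 6)² = 0
Repeated root: r = 6
General solution: y = (C₁ + C₂x)e^(6x)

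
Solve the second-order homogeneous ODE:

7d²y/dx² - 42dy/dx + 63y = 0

Characteristic equation: 7r² - 42r + 63 = 0
Divide by 7: r² - 6r + 9 = 0
Factored: (r - 3)² = 0
Repeated root: r = 3
General solution: y = (C₁ + C₂x)e^(3x)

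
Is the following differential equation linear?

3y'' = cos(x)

Yes. Linear (y and its derivatives appear to the first power only, no products of y terms)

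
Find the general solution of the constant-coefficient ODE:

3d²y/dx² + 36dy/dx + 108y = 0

Characteristic equation: 3r² + 36r + 108 = 0
Divide by 3: r² + 12r + 36 = 0
Factored: (r + 6)² = 0
Repeated root: r = -6
General solution: y = (C₁ + C₂x)e^(-6x)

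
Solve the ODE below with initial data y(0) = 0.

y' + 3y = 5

General solution: y = 5/3 + Ce^(-3x)
Applying y(0) = 0: C = 0 - 5/3 = -5/3
Particular solution: y = 5/3 - (5/3)e^(-3x)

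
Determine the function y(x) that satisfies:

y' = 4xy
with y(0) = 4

General solution: y = Ce^(2x²)
Applying IC y(0) = 4:
Particular solution: y = 4e^(2x²)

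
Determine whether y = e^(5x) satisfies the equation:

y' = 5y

Verification:
y = e^(5x)
y' = 5e^(5x)
5y = 5e^(5x)
y' = 5y ✓

Yes, it is a solution.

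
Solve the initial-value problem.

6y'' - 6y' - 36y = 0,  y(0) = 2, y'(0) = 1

General solution: y = C₁e^(3x) + C₂e^(-2x)
Applying ICs: C₁ = 1, C₂ = 1
Particular solution: y = e^(3x) + e^(-2x)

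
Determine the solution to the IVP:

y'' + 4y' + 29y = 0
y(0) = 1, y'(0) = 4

General solution: y = e^(-2x)(C₁cos(5x) + C₂sin(5x))
Complex roots r = -2 ± 5i
Applying ICs: C₁ = 1, C₂ = 6/5
Particular solution: y = e^(-2x)(cos(5x) + (6/5)sin(5x))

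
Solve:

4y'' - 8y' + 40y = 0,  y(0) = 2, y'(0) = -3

General solution: y = e^x(C₁cos(3x) + C₂sin(3x))
Complex roots r = 1 ± 3i
Applying ICs: C₁ = 2, C₂ = -5/3
Particular solution: y = e^x(2cos(3x) - (5/3)sin(3x))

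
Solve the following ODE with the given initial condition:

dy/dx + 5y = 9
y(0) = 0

General solution: y = 9/5 + Ce^(-5x)
Applying y(0) = 0: C = 0 - 9/5 = -9/5
Particular solution: y = 9/5 - (9/5)e^(-5x)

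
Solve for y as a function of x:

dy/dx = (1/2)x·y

Separating variables and integrating:
ln|y| = x^2/4 + C

General solution: y = Ce^(x^2/4)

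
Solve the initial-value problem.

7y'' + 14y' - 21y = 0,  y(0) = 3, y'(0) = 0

General solution: y = C₁e^x + C₂e^(-3x)
Applying ICs: C₁ = 9/4, C₂ = 3/4
Particular solution: y = (9/4)e^x + (3/4)e^(-3x)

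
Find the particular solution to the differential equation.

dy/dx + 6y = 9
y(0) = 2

General solution: y = 3/2 + Ce^(-6x)
Applying y(0) = 2: C = 2 - 3/2 = 1/2
Particular solution: y = 3/2 + (1/2)e^(-6x)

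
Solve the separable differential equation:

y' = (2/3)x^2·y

Separating variables and integrating:
ln|y| = 2x^3/9 + C

General solution: y = Ce^(2x^3/9)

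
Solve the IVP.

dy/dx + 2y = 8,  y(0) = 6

General solution: y = 4 + Ce^(-2x)
Applying y(0) = 6: C = 6 - 4 = 2
Particular solution: y = 4 + 2e^(-2x)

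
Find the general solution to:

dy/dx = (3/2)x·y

Separating variables and integrating:
ln|y| = 3x^2/4 + C

General solution: y = Ce^(3x^2/4)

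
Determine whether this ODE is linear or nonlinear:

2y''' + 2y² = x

Nonlinear (y² term)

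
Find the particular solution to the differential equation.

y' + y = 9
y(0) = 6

General solution: y = 9 + Ce^(-x)
Applying y(0) = 6: C = 6 - 9 = -3
Particular solution: y = 9 - 3e^(-x)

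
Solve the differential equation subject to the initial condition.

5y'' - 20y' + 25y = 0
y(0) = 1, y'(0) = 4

General solution: y = e^(2x)(C₁cos(x) + C₂sin(x))
Complex roots r = 2 ± i
Applying ICs: C₁ = 1, C₂ = 2
Particular solution: y = e^(2x)(cos(x) + 2sin(x))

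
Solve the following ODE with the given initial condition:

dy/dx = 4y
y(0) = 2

General solution: y = Ce^(4x)
Applying IC y(0) = 2:
Particular solution: y = 2e^(4x)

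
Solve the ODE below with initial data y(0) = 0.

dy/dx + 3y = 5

General solution: y = 5/3 + Ce^(-3x)
Applying y(0) = 0: C = 0 - 5/3 = -5/3
Particular solution: y = 5/3 - (5/3)e^(-3x)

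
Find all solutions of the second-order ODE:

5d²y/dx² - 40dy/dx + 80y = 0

Characteristic equation: 5r² - 40r + 80 = 0
Divide by 5: r² - 8r + 16 = 0
Factored: (r - 4)² = 0
Repeated root: r = 4
General solution: y = (C₁ + C₂x)e^(4x)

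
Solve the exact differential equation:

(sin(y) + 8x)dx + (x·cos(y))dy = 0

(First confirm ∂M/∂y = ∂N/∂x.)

Verify exactness: ∂M/∂y = ∂N/∂x ✓
Find F(x,y) such that ∂F/∂x = M, ∂F/∂y = N
Solution: x·sin(y) + 4x² = C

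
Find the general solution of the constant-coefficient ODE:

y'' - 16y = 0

Characteristic equation: r² - 16 = 0
Roots: r = 4, -4 (distinct real)
General solution: y = C₁e^(4x) + C₂e^(-4x)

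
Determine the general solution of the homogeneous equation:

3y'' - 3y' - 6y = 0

Characteristic equation: 3r² - 3r - 6 = 0
Divide by 3: r² - r - 2 = 0
Roots: r = 2, -1 (distinct real)
General solution: y = C₁e^(2x) + C₂e^(-x)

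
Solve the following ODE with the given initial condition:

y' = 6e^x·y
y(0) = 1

General solution: y = Ce^(6e^x)
Applying IC y(0) = 1:
Particular solution: y = e^(6(e^x - 1))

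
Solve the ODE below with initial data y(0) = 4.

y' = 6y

General solution: y = Ce^(6x)
Applying IC y(0) = 4:
Particular solution: y = 4e^(6x)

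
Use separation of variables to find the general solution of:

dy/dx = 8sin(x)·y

Separating variables and integrating:
ln|y| = -8cos(x) + C

General solution: y = Ce^(-8cos(x))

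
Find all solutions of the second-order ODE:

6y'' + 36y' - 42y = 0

Characteristic equation: 6r² + 36r - 42 = 0
Divide by 6: r² + 6r - 7 = 0
Roots: r = 1, -7 (distinct real)
General solution: y = C₁e^x + C₂e^(-7x)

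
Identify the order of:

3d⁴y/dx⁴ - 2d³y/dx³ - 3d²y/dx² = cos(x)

The order is 4 (highest derivative is of order 4).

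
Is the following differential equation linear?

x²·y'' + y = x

Yes. Linear (y and its derivatives appear to the first power only, no products of y terms)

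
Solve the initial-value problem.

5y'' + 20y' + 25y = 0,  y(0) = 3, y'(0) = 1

General solution: y = e^(-2x)(C₁cos(x) + C₂sin(x))
Complex roots r = -2 ± i
Applying ICs: C₁ = 3, C₂ = 7
Particular solution: y = e^(-2x)(3cos(x) + 7sin(x))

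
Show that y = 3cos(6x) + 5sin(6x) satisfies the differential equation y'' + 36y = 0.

Verification:
y'' = -108cos(6x) - 180sin(6x)
y'' + 36y = 0 ✓

Yes, it is a solution.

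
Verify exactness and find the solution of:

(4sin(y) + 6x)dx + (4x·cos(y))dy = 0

Verify exactness: ∂M/∂y = ∂N/∂x ✓
Find F(x,y) such that ∂F/∂x = M, ∂F/∂y = N
Solution: 4x·sin(y) + 3x² = C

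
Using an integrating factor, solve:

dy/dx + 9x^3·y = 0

Using integrating factor method:

General solution: y = Ce^(-9x^4/4)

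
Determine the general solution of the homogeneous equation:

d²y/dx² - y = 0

Characteristic equation: r² - 1 = 0
Roots: r = 1, -1 (distinct real)
General solution: y = C₁e^x + C₂e^(-x)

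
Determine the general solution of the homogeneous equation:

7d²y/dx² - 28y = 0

Characteristic equation: 7r² - 28 = 0
Divide by 7: r² - 4 = 0
Roots: r = 2, -2 (distinct real)
General solution: y = C₁e^(2x) + C₂e^(-2x)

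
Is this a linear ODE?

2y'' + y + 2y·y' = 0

No. Nonlinear (product y·y')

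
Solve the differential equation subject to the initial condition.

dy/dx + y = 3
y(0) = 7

General solution: y = 3 + Ce^(-x)
Applying y(0) = 7: C = 7 - 3 = 4
Particular solution: y = 3 + 4e^(-x)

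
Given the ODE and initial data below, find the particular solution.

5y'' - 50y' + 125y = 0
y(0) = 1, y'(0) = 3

General solution: y = (C₁ + C₂x)e^(5x)
Repeated root r = 5
Applying ICs: C₁ = 1, C₂ = -2
Particular solution: y = (1 - 2x)e^(5x)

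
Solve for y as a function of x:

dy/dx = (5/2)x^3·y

Separating variables and integrating:
ln|y| = 5x^4/8 + C

General solution: y = Ce^(5x^4/8)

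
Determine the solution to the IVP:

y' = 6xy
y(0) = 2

General solution: y = Ce^(3x²)
Applying IC y(0) = 2:
Particular solution: y = 2e^(3x²)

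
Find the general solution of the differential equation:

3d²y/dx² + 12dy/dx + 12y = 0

Characteristic equation: 3r² + 12r + 12 = 0
Divide by 3: r² + 4r + 4 = 0
Factored: (r + 2)² = 0
Repeated root: r = -2
General solution: y = (C₁ + C₂x)e^(-2x)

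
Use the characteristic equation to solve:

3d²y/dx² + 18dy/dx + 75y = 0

Characteristic equation: 3r² + 18r + 75 = 0
Divide by 3: r² + 6r + 25 = 0
Roots: r = -3 ± 4i (complex conjugates)
General solution: y = e^(-3x)(C₁cos(4x) + C₂sin(4x))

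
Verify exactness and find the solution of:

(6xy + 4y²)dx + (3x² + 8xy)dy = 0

Verify exactness: ∂M/∂y = ∂N/∂x ✓
Find F(x,y) such that ∂F/∂x = M, ∂F/∂y = N
Solution: 3x²y + 4xy² = C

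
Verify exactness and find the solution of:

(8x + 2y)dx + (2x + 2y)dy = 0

Verify exactness: ∂M/∂y = ∂N/∂x ✓
Find F(x,y) such that ∂F/∂x = M, ∂F/∂y = N
Solution: 4x² + 2xy + y² = C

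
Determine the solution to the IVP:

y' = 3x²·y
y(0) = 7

General solution: y = Ce^(x³)
Applying IC y(0) = 7:
Particular solution: y = 7e^(x³)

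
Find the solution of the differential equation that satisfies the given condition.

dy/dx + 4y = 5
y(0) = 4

General solution: y = 5/4 + Ce^(-4x)
Applying y(0) = 4: C = 4 - 5/4 = 11/4
Particular solution: y = 5/4 + (11/4)e^(-4x)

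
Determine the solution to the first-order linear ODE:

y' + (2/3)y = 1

Using integrating factor method:

General solution: y = 3/2 + Ce^(-2x/3)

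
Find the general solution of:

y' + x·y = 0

Using integrating factor method:

General solution: y = Ce^(-x^2/2)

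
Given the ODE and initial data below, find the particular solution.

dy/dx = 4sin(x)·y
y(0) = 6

General solution: y = Ce^(-4cos(x))
Applying IC y(0) = 6:
Particular solution: y = 6e^(4(1-cos(x)))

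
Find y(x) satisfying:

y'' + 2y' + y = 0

Characteristic equation: r² + 2r + 1 = 0
Factored: (r + 1)² = 0
Repeated root: r = -1
General solution: y = (C₁ + C₂x)e^(-x)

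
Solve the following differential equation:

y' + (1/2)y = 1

Using integrating factor method:

General solution: y = 2 + Ce^(-x/2)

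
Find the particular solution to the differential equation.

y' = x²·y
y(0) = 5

General solution: y = Ce^(x³/3)
Applying IC y(0) = 5:
Particular solution: y = 5e^(x³/3)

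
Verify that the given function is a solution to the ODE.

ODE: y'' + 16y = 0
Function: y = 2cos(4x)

Verification:
y'' = -32cos(4x)
y'' + 16y = 0 ✓

Yes, it is a solution.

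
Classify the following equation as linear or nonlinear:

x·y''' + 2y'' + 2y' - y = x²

Linear (y and its derivatives appear to the first power only, no products of y terms)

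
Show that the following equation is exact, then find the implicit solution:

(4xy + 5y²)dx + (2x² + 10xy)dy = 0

Verify exactness: ∂M/∂y = ∂N/∂x ✓
Find F(x,y) such that ∂F/∂x = M, ∂F/∂y = N
Solution: 2x²y + 5xy² = C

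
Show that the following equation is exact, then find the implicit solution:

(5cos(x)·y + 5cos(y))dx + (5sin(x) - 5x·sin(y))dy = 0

Verify exactness: ∂M/∂y = ∂N/∂x ✓
Find F(x,y) such that ∂F/∂x = M, ∂F/∂y = N
Solution: 5sin(x)·y + 5x·cos(y) = C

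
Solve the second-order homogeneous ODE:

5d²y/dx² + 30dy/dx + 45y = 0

Characteristic equation: 5r² + 30r + 45 = 0
Divide by 5: r² + 6r + 9 = 0
Factored: (r + 3)² = 0
Repeated root: r = -3
General solution: y = (C₁ + C₂x)e^(-3x)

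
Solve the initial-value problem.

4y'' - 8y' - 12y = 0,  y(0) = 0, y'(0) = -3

General solution: y = C₁e^(3x) + C₂e^(-x)
Applying ICs: C₁ = -3/4, C₂ = 3/4
Particular solution: y = -(3/4)e^(3x) + (3/4)e^(-x)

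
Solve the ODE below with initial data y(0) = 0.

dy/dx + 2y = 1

General solution: y = 1/2 + Ce^(-2x)
Applying y(0) = 0: C = 0 - 1/2 = -1/2
Particular solution: y = 1/2 - (1/2)e^(-2x)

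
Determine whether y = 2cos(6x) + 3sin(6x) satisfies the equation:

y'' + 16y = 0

Verification:
y'' = -72cos(6x) - 108sin(6x)
y'' + 16y ≠ 0 (frequency mismatch: got 36 instead of 16)

No, it is not a solution.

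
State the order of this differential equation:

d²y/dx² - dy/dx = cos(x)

The order is 2 (highest derivative is of order 2).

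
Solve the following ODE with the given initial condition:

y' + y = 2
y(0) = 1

General solution: y = 2 + Ce^(-x)
Applying y(0) = 1: C = 1 - 2 = -1
Particular solution: y = 2 - e^(-x)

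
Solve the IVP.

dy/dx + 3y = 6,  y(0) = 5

General solution: y = 2 + Ce^(-3x)
Applying y(0) = 5: C = 5 - 2 = 3
Particular solution: y = 2 + 3e^(-3x)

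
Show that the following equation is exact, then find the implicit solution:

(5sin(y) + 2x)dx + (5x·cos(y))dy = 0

Verify exactness: ∂M/∂y = ∂N/∂x ✓
Find F(x,y) such that ∂F/∂x = M, ∂F/∂y = N
Solution: 5x·sin(y) + x² = C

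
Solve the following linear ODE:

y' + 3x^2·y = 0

Using integrating factor method:

General solution: y = Ce^(-x^3)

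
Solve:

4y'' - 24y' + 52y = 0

Characteristic equation: 4r² - 24r + 52 = 0
Divide by 4: r² - 6r + 13 = 0
Roots: r = 3 ± 2i (complex conjugates)
General solution: y = e^(3x)(C₁cos(2x) + C₂sin(2x))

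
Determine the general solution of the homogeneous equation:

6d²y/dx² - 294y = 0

Characteristic equation: 6r² - 294 = 0
Divide by 6: r² - 49 = 0
Roots: r = 7, -7 (distinct real)
General solution: y = C₁e^(7x) + C₂e^(-7x)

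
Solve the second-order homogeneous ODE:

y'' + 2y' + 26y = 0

Characteristic equation: r² + 2r + 26 = 0
Roots: r = -1 ± 5i (complex conjugates)
General solution: y = e^(-x)(C₁cos(5x) + C₂sin(5x))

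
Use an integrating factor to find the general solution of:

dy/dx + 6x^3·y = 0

Using integrating factor method:

General solution: y = Ce^(-3x^4/2)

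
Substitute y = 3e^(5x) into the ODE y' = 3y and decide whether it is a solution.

Verification:
y = 3e^(5x)
y' = 15e^(5x)
But 3y = 9e^(5x)
y' ≠ 3y — the derivative does not match

No, it is not a solution.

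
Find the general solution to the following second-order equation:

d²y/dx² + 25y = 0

Characteristic equation: r² + 25 = 0
Roots: r = ±5i (complex conjugates)
General solution: y = C₁cos(5x) + C₂sin(5x)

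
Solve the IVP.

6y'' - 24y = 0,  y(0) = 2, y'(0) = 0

General solution: y = C₁e^(2x) + C₂e^(-2x)
Applying ICs: C₁ = 1, C₂ = 1
Particular solution: y = e^(2x) + e^(-2x)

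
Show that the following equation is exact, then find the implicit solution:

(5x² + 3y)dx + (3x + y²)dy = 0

Verify exactness: ∂M/∂y = ∂N/∂x ✓
Find F(x,y) such that ∂F/∂x = M, ∂F/∂y = N
Solution: 5x³/3 + 3xy + y³/3 = C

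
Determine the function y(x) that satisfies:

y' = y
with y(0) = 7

General solution: y = Ce^x
Applying IC y(0) = 7:
Particular solution: y = 7e^x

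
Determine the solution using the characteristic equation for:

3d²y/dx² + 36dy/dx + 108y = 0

Characteristic equation: 3r² + 36r + 108 = 0
Divide by 3: r² + 12r + 36 = 0
Factored: (r + 6)² = 0
Repeated root: r = -6
General solution: y = (C₁ + C₂x)e^(-6x)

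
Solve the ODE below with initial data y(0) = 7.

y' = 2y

General solution: y = Ce^(2x)
Applying IC y(0) = 7:
Particular solution: y = 7e^(2x)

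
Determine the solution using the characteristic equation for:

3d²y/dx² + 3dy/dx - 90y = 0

Characteristic equation: 3r² + 3r - 90 = 0
Divide by 3: r² + r - 30 = 0
Roots: r = 5, -6 (distinct real)
General solution: y = C₁e^(5x) + C₂e^(-6x)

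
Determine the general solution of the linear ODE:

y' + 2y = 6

Using integrating factor method:

General solution: y = 3 + Ce^(-2x)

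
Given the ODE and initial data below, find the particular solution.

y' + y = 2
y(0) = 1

General solution: y = 2 + Ce^(-x)
Applying y(0) = 1: C = 1 - 2 = -1
Particular solution: y = 2 - e^(-x)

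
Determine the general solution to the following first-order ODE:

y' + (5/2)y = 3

Using integrating factor method:

General solution: y = 6/5 + Ce^(-5x/2)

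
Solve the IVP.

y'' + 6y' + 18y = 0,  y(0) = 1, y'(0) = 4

General solution: y = e^(-3x)(C₁cos(3x) + C₂sin(3x))
Complex roots r = -3 ± 3i
Applying ICs: C₁ = 1, C₂ = 7/3
Particular solution: y = e^(-3x)(cos(3x) + (7/3)sin(3x))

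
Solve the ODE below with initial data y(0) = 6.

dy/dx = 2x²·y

General solution: y = Ce^(2x³/3)
Applying IC y(0) = 6:
Particular solution: y = 6e^(2x³/3)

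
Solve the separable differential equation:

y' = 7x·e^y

Separating variables and integrating:
-e^(-y) = 7x²/2 + C

General solution: y = -ln(C - 7x²/2)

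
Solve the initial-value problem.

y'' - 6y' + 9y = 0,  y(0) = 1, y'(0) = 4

General solution: y = (C₁ + C₂x)e^(3x)
Repeated root r = 3
Applying ICs: C₁ = 1, C₂ = 1
Particular solution: y = (1 + x)e^(3x)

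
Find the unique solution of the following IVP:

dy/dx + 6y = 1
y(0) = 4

General solution: y = 1/6 + Ce^(-6x)
Applying y(0) = 4: C = 4 - 1/6 = 23/6
Particular solution: y = 1/6 + (23/6)e^(-6x)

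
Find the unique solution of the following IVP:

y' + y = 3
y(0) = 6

General solution: y = 3 + Ce^(-x)
Applying y(0) = 6: C = 6 - 3 = 3
Particular solution: y = 3 + 3e^(-x)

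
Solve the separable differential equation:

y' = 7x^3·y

Separating variables and integrating:
ln|y| = 7x^4/4 + C

General solution: y = Ce^(7x^4/4)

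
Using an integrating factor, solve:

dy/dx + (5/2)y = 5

Using integrating factor method:

General solution: y = 2 + Ce^(-5x/2)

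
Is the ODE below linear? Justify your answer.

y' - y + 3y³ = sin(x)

No. Nonlinear (y³ term)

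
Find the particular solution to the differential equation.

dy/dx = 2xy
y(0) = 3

General solution: y = Ce^(x²)
Applying IC y(0) = 3:
Particular solution: y = 3e^(x²)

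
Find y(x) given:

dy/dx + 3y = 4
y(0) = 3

General solution: y = 4/3 + Ce^(-3x)
Applying y(0) = 3: C = 3 - 4/3 = 5/3
Particular solution: y = 4/3 + (5/3)e^(-3x)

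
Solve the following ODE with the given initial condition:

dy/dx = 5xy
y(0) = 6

General solution: y = Ce^(5x²/2)
Applying IC y(0) = 6:
Particular solution: y = 6e^(5x²/2)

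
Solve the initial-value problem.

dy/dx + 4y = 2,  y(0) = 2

General solution: y = 1/2 + Ce^(-4x)
Applying y(0) = 2: C = 2 - 1/2 = 3/2
Particular solution: y = 1/2 + (3/2)e^(-4x)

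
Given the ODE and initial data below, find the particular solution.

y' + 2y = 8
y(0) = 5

General solution: y = 4 + Ce^(-2x)
Applying y(0) = 5: C = 5 - 4 = 1
Particular solution: y = 4 + e^(-2x)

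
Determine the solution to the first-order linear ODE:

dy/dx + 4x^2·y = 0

Using integrating factor method:

General solution: y = Ce^(-4x^3/3)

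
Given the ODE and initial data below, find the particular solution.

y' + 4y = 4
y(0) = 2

General solution: y = 1 + Ce^(-4x)
Applying y(0) = 2: C = 2 - 1 = 1
Particular solution: y = 1 + e^(-4x)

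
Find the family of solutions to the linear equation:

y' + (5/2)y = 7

Using integrating factor method:

General solution: y = 14/5 + Ce^(-5x/2)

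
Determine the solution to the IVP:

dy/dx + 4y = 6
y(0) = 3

General solution: y = 3/2 + Ce^(-4x)
Applying y(0) = 3: C = 3 - 3/2 = 3/2
Particular solution: y = 3/2 + (3/2)e^(-4x)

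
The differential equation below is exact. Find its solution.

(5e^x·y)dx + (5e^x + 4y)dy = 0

Verify exactness: ∂M/∂y = ∂N/∂x ✓
Find F(x,y) such that ∂F/∂x = M, ∂F/∂y = N
Solution: 5e^x·y + 2y² = C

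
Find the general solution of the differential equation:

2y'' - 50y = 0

Characteristic equation: 2r² - 50 = 0
Divide by 2: r² - 25 = 0
Roots: r = 5, -5 (distinct real)
General solution: y = C₁e^(5x) + C₂e^(-5x)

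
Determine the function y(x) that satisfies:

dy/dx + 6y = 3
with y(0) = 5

General solution: y = 1/2 + Ce^(-6x)
Applying y(0) = 5: C = 5 - 1/2 = 9/2
Particular solution: y = 1/2 + (9/2)e^(-6x)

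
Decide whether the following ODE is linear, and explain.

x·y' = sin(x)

Linear (y and its derivatives appear to the first power only, no products of y terms)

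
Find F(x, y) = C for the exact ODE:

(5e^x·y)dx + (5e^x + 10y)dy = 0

Verify exactness: ∂M/∂y = ∂N/∂x ✓
Find F(x,y) such that ∂F/∂x = M, ∂F/∂y = N
Solution: 5e^x·y + 5y² = C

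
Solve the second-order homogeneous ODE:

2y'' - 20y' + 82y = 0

Characteristic equation: 2r² - 20r + 82 = 0
Divide by 2: r² - 10r + 41 = 0
Roots: r = 5 ± 4i (complex conjugates)
General solution: y = e^(5x)(C₁cos(4x) + C₂sin(4x))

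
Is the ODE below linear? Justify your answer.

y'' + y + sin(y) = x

No. Nonlinear (sin(y) is nonlinear in y)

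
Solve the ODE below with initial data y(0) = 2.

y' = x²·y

General solution: y = Ce^(x³/3)
Applying IC y(0) = 2:
Particular solution: y = 2e^(x³/3)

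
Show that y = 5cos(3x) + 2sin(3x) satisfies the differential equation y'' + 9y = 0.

Verification:
y'' = -45cos(3x) - 18sin(3x)
y'' + 9y = 0 ✓

Yes, it is a solution.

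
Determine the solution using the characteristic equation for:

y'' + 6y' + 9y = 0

Characteristic equation: r² + 6r + 9 = 0
Factored: (r + 3)² = 0
Repeated root: r = -3
General solution: y = (C₁ + C₂x)e^(-3x)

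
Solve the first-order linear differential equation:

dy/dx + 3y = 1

Using integrating factor method:

General solution: y = 1/3 + Ce^(-3x)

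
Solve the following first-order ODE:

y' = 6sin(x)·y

Separating variables and integrating:
ln|y| = -6cos(x) + C

General solution: y = Ce^(-6cos(x))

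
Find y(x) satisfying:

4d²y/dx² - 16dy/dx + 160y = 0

Characteristic equation: 4r² - 16r + 160 = 0
Divide by 4: r² - 4r + 40 = 0
Roots: r = 2 ± 6i (complex conjugates)
General solution: y = e^(2x)(C₁cos(6x) + C₂sin(6x))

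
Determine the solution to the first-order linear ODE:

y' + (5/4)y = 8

Using integrating factor method:

General solution: y = 32/5 + Ce^(-5x/4)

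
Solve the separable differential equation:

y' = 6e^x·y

Separating variables and integrating:
ln|y| = 6e^x + C

General solution: y = Ce^(6e^x)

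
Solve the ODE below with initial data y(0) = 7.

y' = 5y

General solution: y = Ce^(5x)
Applying IC y(0) = 7:
Particular solution: y = 7e^(5x)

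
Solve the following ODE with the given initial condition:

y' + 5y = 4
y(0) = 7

General solution: y = 4/5 + Ce^(-5x)
Applying y(0) = 7: C = 7 - 4/5 = 31/5
Particular solution: y = 4/5 + (31/5)e^(-5x)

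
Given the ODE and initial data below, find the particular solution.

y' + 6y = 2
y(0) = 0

General solution: y = 1/3 + Ce^(-6x)
Applying y(0) = 0: C = 0 - 1/3 = -1/3
Particular solution: y = 1/3 - (1/3)e^(-6x)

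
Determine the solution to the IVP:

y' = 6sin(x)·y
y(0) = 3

General solution: y = Ce^(-6cos(x))
Applying IC y(0) = 3:
Particular solution: y = 3e^(6(1-cos(x)))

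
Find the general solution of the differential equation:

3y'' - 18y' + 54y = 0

Characteristic equation: 3r² - 18r + 54 = 0
Divide by 3: r² - 6r + 18 = 0
Roots: r = 3 ± 3i (complex conjugates)
General solution: y = e^(3x)(C₁cos(3x) + C₂sin(3x))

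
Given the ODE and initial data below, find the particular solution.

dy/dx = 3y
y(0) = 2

General solution: y = Ce^(3x)
Applying IC y(0) = 2:
Particular solution: y = 2e^(3x)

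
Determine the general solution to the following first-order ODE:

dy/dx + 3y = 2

Using integrating factor method:

General solution: y = 2/3 + Ce^(-3x)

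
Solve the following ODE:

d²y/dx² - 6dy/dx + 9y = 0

Characteristic equation: r² - 6r + 9 = 0
Factored: (r - 3)² = 0
Repeated root: r = 3
General solution: y = (C₁ + C₂x)e^(3x)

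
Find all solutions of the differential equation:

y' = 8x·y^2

Separating variables and integrating:
-1/y = 4x^2 + C

General solution: y^-1 = -4x^2 + C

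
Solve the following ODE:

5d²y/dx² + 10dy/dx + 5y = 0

Characteristic equation: 5r² + 10r + 5 = 0
Divide by 5: r² + 2r + 1 = 0
Factored: (r + 1)² = 0
Repeated root: r = -1
General solution: y = (C₁ + C₂x)e^(-x)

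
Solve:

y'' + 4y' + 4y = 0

Characteristic equation: r² + 4r + 4 = 0
Factored: (r + 2)² = 0
Repeated root: r = -2
General solution: y = (C₁ + C₂x)e^(-2x)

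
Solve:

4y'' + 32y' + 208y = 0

Characteristic equation: 4r² + 32r + 208 = 0
Divide by 4: r² + 8r + 52 = 0
Roots: r = -4 ± 6i (complex conjugates)
General solution: y = e^(-4x)(C₁cos(6x) + C₂sin(6x))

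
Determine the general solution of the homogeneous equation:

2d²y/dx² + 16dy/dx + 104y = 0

Characteristic equation: 2r² + 16r + 104 = 0
Divide by 2: r² + 8r + 52 = 0
Roots: r = -4 ± 6i (complex conjugates)
General solution: y = e^(-4x)(C₁cos(6x) + C₂sin(6x))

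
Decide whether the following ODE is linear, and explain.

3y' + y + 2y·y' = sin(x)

Nonlinear (product y·y')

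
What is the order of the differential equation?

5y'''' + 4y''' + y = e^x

The order is 4 (highest derivative is of order 4).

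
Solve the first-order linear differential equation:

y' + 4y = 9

Using integrating factor method:

General solution: y = 9/4 + Ce^(-4x)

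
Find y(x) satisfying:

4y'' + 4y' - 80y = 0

Characteristic equation: 4r² + 4r - 80 = 0
Divide by 4: r² + r - 20 = 0
Roots: r = 4, -5 (distinct real)
General solution: y = C₁e^(4x) + C₂e^(-5x)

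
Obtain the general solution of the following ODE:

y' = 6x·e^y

Separating variables and integrating:
-e^(-y) = 3x² + C

General solution: y = -ln(C - 3x²)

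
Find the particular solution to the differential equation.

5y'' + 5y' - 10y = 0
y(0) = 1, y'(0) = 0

General solution: y = C₁e^x + C₂e^(-2x)
Applying ICs: C₁ = 2/3, C₂ = 1/3
Particular solution: y = (2/3)e^x + (1/3)e^(-2x)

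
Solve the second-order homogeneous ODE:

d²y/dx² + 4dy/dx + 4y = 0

Characteristic equation: r² + 4r + 4 = 0
Factored: (r + 2)² = 0
Repeated root: r = -2
General solution: y = (C₁ + C₂x)e^(-2x)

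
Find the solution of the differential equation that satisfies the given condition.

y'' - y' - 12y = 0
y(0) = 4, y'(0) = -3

General solution: y = C₁e^(4x) + C₂e^(-3x)
Applying ICs: C₁ = 9/7, C₂ = 19/7
Particular solution: y = (9/7)e^(4x) + (19/7)e^(-3x)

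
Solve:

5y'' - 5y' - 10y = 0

Characteristic equation: 5r² - 5r - 10 = 0
Divide by 5: r² - r - 2 = 0
Roots: r = 2, -1 (distinct real)
General solution: y = C₁e^(2x) + C₂e^(-x)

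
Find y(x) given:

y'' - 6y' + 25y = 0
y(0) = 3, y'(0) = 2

General solution: y = e^(3x)(C₁cos(4x) + C₂sin(4x))
Complex roots r = 3 ± 4i
Applying ICs: C₁ = 3, C₂ = -7/4
Particular solution: y = e^(3x)(3cos(4x) - (7/4)sin(4x))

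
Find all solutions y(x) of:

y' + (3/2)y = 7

Using integrating factor method:

General solution: y = 14/3 + Ce^(-3x/2)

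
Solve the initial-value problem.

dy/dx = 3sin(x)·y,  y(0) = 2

General solution: y = Ce^(-3cos(x))
Applying IC y(0) = 2:
Particular solution: y = 2e^(3(1-cos(x)))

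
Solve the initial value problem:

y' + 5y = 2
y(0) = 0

General solution: y = 2/5 + Ce^(-5x)
Applying y(0) = 0: C = 0 - 2/5 = -2/5
Particular solution: y = 2/5 - (2/5)e^(-5x)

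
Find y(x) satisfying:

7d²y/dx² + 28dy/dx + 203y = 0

Characteristic equation: 7r² + 28r + 203 = 0
Divide by 7: r² + 4r + 29 = 0
Roots: r = -2 ± 5i (complex conjugates)
General solution: y = e^(-2x)(C₁cos(5x) + C₂sin(5x))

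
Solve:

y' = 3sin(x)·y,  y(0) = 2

General solution: y = Ce^(-3cos(x))
Applying IC y(0) = 2:
Particular solution: y = 2e^(3(1-cos(x)))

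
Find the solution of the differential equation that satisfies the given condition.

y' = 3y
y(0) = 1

General solution: y = Ce^(3x)
Applying IC y(0) = 1:
Particular solution: y = e^(3x)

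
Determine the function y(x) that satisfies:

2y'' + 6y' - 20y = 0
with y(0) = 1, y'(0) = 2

General solution: y = C₁e^(2x) + C₂e^(-5x)
Applying ICs: C₁ = 1, C₂ = 0
Particular solution: y = e^(2x)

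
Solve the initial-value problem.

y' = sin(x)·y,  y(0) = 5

General solution: y = Ce^(-cos(x))
Applying IC y(0) = 5:
Particular solution: y = 5e^(1-cos(x))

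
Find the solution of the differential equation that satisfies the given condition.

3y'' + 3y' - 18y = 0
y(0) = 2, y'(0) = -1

General solution: y = C₁e^(2x) + C₂e^(-3x)
Applying ICs: C₁ = 1, C₂ = 1
Particular solution: y = e^(2x) + e^(-3x)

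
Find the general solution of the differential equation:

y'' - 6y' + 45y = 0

Characteristic equation: r² - 6r + 45 = 0
Roots: r = 3 ± 6i (complex conjugates)
General solution: y = e^(3x)(C₁cos(6x) + C₂sin(6x))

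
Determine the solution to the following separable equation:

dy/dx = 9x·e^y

Separating variables and integrating:
-e^(-y) = 9x²/2 + C

General solution: y = -ln(C - 9x²/2)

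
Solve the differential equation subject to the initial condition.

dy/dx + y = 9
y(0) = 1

General solution: y = 9 + Ce^(-x)
Applying y(0) = 1: C = 1 - 9 = -8
Particular solution: y = 9 - 8e^(-x)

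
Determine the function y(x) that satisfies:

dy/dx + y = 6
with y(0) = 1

General solution: y = 6 + Ce^(-x)
Applying y(0) = 1: C = 1 - 6 = -5
Particular solution: y = 6 - 5e^(-x)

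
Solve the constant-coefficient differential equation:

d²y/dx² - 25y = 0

Characteristic equation: r² - 25 = 0
Roots: r = 5, -5 (distinct real)
General solution: y = C₁e^(5x) + C₂e^(-5x)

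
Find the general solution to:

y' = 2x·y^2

Separating variables and integrating:
-1/y = x^2 + C

General solution: y^-1 = -x^2 + C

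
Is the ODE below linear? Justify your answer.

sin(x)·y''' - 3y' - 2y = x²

Yes. Linear (y and its derivatives appear to the first power only, no products of y terms)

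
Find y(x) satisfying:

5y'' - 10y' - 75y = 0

Characteristic equation: 5r² - 10r - 75 = 0
Divide by 5: r² - 2r - 15 = 0
Roots: r = 5, -3 (distinct real)
General solution: y = C₁e^(5x) + C₂e^(-3x)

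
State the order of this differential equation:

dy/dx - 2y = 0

The order is 1 (highest derivative is of order 1).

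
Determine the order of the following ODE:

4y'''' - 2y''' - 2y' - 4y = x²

The order is 4 (highest derivative is of order 4).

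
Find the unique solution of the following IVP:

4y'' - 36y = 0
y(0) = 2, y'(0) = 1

General solution: y = C₁e^(3x) + C₂e^(-3x)
Applying ICs: C₁ = 7/6, C₂ = 5/6
Particular solution: y = (7/6)e^(3x) + (5/6)e^(-3x)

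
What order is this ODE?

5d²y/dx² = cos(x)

The order is 2 (highest derivative is of order 2).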